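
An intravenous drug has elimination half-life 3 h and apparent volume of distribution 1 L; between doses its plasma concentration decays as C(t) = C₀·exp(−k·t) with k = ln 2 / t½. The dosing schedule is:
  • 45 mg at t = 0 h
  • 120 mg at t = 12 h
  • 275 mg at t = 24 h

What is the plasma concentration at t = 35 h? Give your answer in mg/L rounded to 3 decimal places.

22.259 mg/L

k = ln 2 / 3 = 0.23105 per h
Dose 1 (45 mg at t=0 h): 45·exp(−0.23105·35) = 0.014 mg/L
Dose 2 (120 mg at t=12 h): 120·exp(−0.23105·23) = 0.591 mg/L
Dose 3 (275 mg at t=24 h): 275·exp(−0.23105·11) = 21.655 mg/L
C(35) = 0.014 + 0.591 + 21.655 = 22.259 mg/L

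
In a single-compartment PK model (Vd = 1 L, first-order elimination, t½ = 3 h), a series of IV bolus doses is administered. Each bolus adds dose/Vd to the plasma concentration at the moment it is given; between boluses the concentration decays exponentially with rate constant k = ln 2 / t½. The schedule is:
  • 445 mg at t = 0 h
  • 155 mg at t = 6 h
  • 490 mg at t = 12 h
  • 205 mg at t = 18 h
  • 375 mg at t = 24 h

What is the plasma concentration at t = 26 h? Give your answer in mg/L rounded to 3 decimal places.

290.434 mg/L

k = ln 2 / 3 = 0.23105 per h
Dose 1 (445 mg at t=0 h): 445·exp(−0.23105·26) = 1.095 mg/L
Dose 2 (155 mg at t=6 h): 155·exp(−0.23105·20) = 1.526 mg/L
Dose 3 (490 mg at t=12 h): 490·exp(−0.23105·14) = 19.293 mg/L
Dose 4 (205 mg at t=18 h): 205·exp(−0.23105·8) = 32.285 mg/L
Dose 5 (375 mg at t=24 h): 375·exp(−0.23105·2) = 236.235 mg/L
C(26) = 1.095 + 1.526 + 19.293 + 32.285 + 236.235 = 290.434 mg/L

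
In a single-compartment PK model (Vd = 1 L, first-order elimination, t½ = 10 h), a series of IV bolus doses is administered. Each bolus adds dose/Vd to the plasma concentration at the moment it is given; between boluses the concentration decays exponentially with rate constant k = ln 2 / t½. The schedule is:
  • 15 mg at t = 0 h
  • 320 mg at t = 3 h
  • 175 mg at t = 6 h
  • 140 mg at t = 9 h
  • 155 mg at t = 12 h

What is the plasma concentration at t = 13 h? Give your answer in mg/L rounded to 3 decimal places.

k = ln 2 / 10 = 0.06931 per h
Dose 1 (15 mg at t=0 h): 15·exp(−0.06931·13) = 6.092 mg/L
Dose 2 (320 mg at t=3 h): 320·exp(−0.06931·10) = 160.000 mg/L
Dose 3 (175 mg at t=6 h): 175·exp(−0.06931·7) = 107.725 mg/L
Dose 4 (140 mg at t=9 h): 140·exp(−0.06931·4) = 106.100 mg/L
Dose 5 (155 mg at t=12 h): 155·exp(−0.06931·1) = 144.620 mg/L
C(13) = 6.092 + 160.000 + 107.725 + 106.100 + 144.620 = 524.537 mg/L

524.537 mg/L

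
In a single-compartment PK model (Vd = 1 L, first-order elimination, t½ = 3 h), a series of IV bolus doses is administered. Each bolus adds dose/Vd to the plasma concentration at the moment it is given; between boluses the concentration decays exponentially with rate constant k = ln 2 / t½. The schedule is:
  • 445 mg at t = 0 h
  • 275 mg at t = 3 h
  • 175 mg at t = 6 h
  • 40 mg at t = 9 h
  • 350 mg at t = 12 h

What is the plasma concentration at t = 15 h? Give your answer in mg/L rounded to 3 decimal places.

237.969 mg/L

k = ln 2 / 3 = 0.23105 per h
Dose 1 (445 mg at t=0 h): 445·exp(−0.23105·15) = 13.906 mg/L
Dose 2 (275 mg at t=3 h): 275·exp(−0.23105·12) = 17.188 mg/L
Dose 3 (175 mg at t=6 h): 175·exp(−0.23105·9) = 21.875 mg/L
Dose 4 (40 mg at t=9 h): 40·exp(−0.23105·6) = 10.000 mg/L
Dose 5 (350 mg at t=12 h): 350·exp(−0.23105·3) = 175.000 mg/L
C(15) = 13.906 + 17.188 + 21.875 + 10.000 + 175.000 = 237.969 mg/L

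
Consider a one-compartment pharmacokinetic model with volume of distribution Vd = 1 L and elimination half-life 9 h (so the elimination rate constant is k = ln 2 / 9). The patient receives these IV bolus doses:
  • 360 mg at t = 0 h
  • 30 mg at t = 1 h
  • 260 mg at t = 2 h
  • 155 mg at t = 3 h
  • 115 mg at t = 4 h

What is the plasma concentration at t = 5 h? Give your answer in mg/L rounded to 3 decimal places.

712.699 mg/L

k = ln 2 / 9 = 0.07702 per h
Dose 1 (360 mg at t=0 h): 360·exp(−0.07702·5) = 244.942 mg/L
Dose 2 (30 mg at t=1 h): 30·exp(−0.07702·4) = 22.046 mg/L
Dose 3 (260 mg at t=2 h): 260·exp(−0.07702·3) = 206.362 mg/L
Dose 4 (155 mg at t=3 h): 155·exp(−0.07702·2) = 132.873 mg/L
Dose 5 (115 mg at t=4 h): 115·exp(−0.07702·1) = 106.476 mg/L
C(5) = 244.942 + 22.046 + 206.362 + 132.873 + 106.476 = 712.699 mg/L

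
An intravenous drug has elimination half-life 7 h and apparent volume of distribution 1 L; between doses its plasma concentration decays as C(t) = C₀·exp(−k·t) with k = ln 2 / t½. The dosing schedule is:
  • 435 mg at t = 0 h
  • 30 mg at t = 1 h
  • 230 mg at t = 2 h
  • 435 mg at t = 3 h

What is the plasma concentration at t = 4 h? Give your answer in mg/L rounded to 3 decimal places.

k = ln 2 / 7 = 0.09902 per h
Dose 1 (435 mg at t=0 h): 435·exp(−0.09902·4) = 292.733 mg/L
Dose 2 (30 mg at t=1 h): 30·exp(−0.09902·3) = 22.290 mg/L
Dose 3 (230 mg at t=2 h): 230·exp(−0.09902·2) = 188.677 mg/L
Dose 4 (435 mg at t=3 h): 435·exp(−0.09902·1) = 393.990 mg/L
C(4) = 292.733 + 22.290 + 188.677 + 393.990 = 897.690 mg/L

897.690 mg/L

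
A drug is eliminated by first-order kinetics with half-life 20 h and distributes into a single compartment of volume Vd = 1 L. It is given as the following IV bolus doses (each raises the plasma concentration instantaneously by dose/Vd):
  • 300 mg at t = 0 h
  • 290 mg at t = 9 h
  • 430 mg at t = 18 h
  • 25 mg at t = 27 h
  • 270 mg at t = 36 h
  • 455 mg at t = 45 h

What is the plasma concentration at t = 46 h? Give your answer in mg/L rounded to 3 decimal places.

947.663 mg/L

k = ln 2 / 20 = 0.03466 per h
Dose 1 (300 mg at t=0 h): 300·exp(−0.03466·46) = 60.919 mg/L
Dose 2 (290 mg at t=9 h): 290·exp(−0.03466·37) = 80.444 mg/L
Dose 3 (430 mg at t=18 h): 430·exp(−0.03466·28) = 162.940 mg/L
Dose 4 (25 mg at t=27 h): 25·exp(−0.03466·19) = 12.941 mg/L
Dose 5 (270 mg at t=36 h): 270·exp(−0.03466·10) = 190.919 mg/L
Dose 6 (455 mg at t=45 h): 455·exp(−0.03466·1) = 439.501 mg/L
C(46) = 60.919 + 80.444 + 162.940 + 12.941 + 190.919 + 439.501 = 947.663 mg/L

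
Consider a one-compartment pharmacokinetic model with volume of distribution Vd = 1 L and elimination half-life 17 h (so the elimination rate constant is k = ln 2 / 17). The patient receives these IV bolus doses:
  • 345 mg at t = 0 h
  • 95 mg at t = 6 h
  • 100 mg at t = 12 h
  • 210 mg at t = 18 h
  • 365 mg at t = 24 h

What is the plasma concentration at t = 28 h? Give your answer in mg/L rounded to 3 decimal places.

650.730 mg/L

k = ln 2 / 17 = 0.04077 per h
Dose 1 (345 mg at t=0 h): 345·exp(−0.04077·28) = 110.155 mg/L
Dose 2 (95 mg at t=6 h): 95·exp(−0.04077·22) = 38.740 mg/L
Dose 3 (100 mg at t=12 h): 100·exp(−0.04077·16) = 52.081 mg/L
Dose 4 (210 mg at t=18 h): 210·exp(−0.04077·10) = 139.683 mg/L
Dose 5 (365 mg at t=24 h): 365·exp(−0.04077·4) = 310.072 mg/L
C(28) = 110.155 + 38.740 + 52.081 + 139.683 + 310.072 = 650.730 mg/L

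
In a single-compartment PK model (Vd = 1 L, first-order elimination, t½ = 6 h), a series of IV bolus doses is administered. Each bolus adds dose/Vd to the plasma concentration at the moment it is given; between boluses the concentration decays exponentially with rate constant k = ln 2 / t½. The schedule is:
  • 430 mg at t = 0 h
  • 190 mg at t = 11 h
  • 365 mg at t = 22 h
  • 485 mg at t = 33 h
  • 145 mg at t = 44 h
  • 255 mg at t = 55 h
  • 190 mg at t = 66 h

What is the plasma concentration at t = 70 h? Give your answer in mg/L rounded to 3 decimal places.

k = ln 2 / 6 = 0.11552 per h
Dose 1 (430 mg at t=0 h): 430·exp(−0.11552·70) = 0.132 mg/L
Dose 2 (190 mg at t=11 h): 190·exp(−0.11552·59) = 0.208 mg/L
Dose 3 (365 mg at t=22 h): 365·exp(−0.11552·48) = 1.426 mg/L
Dose 4 (485 mg at t=33 h): 485·exp(−0.11552·37) = 6.751 mg/L
Dose 5 (145 mg at t=44 h): 145·exp(−0.11552·26) = 7.193 mg/L
Dose 6 (255 mg at t=55 h): 255·exp(−0.11552·15) = 45.078 mg/L
Dose 7 (190 mg at t=66 h): 190·exp(−0.11552·4) = 119.692 mg/L
C(70) = 0.132 + 0.208 + 1.426 + 6.751 + 7.193 + 45.078 + 119.692 = 180.481 mg/L

180.481 mg/L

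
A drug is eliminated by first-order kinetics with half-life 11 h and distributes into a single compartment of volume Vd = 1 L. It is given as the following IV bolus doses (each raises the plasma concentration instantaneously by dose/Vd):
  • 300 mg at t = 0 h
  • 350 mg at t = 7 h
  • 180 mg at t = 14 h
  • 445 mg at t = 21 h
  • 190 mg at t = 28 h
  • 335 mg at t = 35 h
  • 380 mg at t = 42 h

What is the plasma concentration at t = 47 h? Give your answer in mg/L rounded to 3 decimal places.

k = ln 2 / 11 = 0.06301 per h
Dose 1 (300 mg at t=0 h): 300·exp(−0.06301·47) = 15.520 mg/L
Dose 2 (350 mg at t=7 h): 350·exp(−0.06301·40) = 28.146 mg/L
Dose 3 (180 mg at t=14 h): 180·exp(−0.06301·33) = 22.500 mg/L
Dose 4 (445 mg at t=21 h): 445·exp(−0.06301·26) = 86.464 mg/L
Dose 5 (190 mg at t=28 h): 190·exp(−0.06301·19) = 57.384 mg/L
Dose 6 (335 mg at t=35 h): 335·exp(−0.06301·12) = 157.271 mg/L
Dose 7 (380 mg at t=42 h): 380·exp(−0.06301·5) = 277.301 mg/L
C(47) = 15.520 + 28.146 + 22.500 + 86.464 + 57.384 + 157.271 + 277.301 = 644.586 mg/L

644.586 mg/L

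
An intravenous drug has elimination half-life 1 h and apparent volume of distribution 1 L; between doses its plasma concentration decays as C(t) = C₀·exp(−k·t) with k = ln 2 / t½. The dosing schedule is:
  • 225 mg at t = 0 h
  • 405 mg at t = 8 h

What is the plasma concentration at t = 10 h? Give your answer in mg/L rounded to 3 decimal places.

101.470 mg/L

k = ln 2 / 1 = 0.69315 per h
Dose 1 (225 mg at t=0 h): 225·exp(−0.69315·10) = 0.220 mg/L
Dose 2 (405 mg at t=8 h): 405·exp(−0.69315·2) = 101.250 mg/L
C(10) = 0.220 + 101.250 = 101.470 mg/L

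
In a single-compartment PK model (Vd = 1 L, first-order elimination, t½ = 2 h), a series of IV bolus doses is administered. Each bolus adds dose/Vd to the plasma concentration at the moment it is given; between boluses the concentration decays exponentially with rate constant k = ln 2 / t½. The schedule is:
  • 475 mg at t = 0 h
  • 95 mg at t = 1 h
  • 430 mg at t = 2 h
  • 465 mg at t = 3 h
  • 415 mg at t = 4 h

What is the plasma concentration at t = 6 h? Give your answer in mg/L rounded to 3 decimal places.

k = ln 2 / 2 = 0.34657 per h
Dose 1 (475 mg at t=0 h): 475·exp(−0.34657·6) = 59.375 mg/L
Dose 2 (95 mg at t=1 h): 95·exp(−0.34657·5) = 16.794 mg/L
Dose 3 (430 mg at t=2 h): 430·exp(−0.34657·4) = 107.500 mg/L
Dose 4 (465 mg at t=3 h): 465·exp(−0.34657·3) = 164.402 mg/L
Dose 5 (415 mg at t=4 h): 415·exp(−0.34657·2) = 207.500 mg/L
C(6) = 59.375 + 16.794 + 107.500 + 164.402 + 207.500 = 555.571 mg/L

555.571 mg/L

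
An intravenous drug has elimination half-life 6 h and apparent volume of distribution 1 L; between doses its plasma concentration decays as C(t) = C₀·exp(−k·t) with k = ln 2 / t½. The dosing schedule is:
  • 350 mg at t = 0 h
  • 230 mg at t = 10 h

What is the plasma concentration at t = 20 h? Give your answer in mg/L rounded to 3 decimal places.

107.170 mg/L

k = ln 2 / 6 = 0.11552 per h
Dose 1 (350 mg at t=0 h): 350·exp(−0.11552·20) = 34.724 mg/L
Dose 2 (230 mg at t=10 h): 230·exp(−0.11552·10) = 72.445 mg/L
C(20) = 34.724 + 72.445 = 107.170 mg/L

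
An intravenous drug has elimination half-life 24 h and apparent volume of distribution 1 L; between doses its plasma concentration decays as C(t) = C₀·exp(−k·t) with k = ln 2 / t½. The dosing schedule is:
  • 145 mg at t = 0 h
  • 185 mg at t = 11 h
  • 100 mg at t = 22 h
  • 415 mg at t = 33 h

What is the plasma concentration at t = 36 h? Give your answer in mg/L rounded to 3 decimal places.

588.431 mg/L

k = ln 2 / 24 = 0.02888 per h
Dose 1 (145 mg at t=0 h): 145·exp(−0.02888·36) = 51.265 mg/L
Dose 2 (185 mg at t=11 h): 185·exp(−0.02888·25) = 89.867 mg/L
Dose 3 (100 mg at t=22 h): 100·exp(−0.02888·14) = 66.742 mg/L
Dose 4 (415 mg at t=33 h): 415·exp(−0.02888·3) = 380.557 mg/L
C(36) = 51.265 + 89.867 + 66.742 + 380.557 = 588.431 mg/L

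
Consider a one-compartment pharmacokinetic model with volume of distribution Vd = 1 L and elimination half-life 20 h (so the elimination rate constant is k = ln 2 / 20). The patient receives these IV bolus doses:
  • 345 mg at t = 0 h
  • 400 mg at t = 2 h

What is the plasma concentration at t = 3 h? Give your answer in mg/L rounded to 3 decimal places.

k = ln 2 / 20 = 0.03466 per h
Dose 1 (345 mg at t=0 h): 345·exp(−0.03466·3) = 310.931 mg/L
Dose 2 (400 mg at t=2 h): 400·exp(−0.03466·1) = 386.375 mg/L
C(3) = 310.931 + 386.375 = 697.306 mg/L

697.306 mg/L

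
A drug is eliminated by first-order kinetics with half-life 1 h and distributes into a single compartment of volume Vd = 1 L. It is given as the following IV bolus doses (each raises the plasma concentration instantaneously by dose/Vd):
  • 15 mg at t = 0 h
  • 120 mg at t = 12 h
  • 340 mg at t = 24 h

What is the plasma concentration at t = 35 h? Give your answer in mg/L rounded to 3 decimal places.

k = ln 2 / 1 = 0.69315 per h
Dose 1 (15 mg at t=0 h): 15·exp(−0.69315·35) = 0.000 mg/L
Dose 2 (120 mg at t=12 h): 120·exp(−0.69315·23) = 0.000 mg/L
Dose 3 (340 mg at t=24 h): 340·exp(−0.69315·11) = 0.166 mg/L
C(35) = 0.000 + 0.000 + 0.166 = 0.166 mg/L

0.166 mg/L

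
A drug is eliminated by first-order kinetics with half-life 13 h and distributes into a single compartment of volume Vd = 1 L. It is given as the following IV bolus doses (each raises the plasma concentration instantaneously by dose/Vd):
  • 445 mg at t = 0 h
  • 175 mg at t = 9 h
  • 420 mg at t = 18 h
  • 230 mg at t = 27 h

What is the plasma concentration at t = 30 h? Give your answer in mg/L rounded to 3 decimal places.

k = ln 2 / 13 = 0.05332 per h
Dose 1 (445 mg at t=0 h): 445·exp(−0.05332·30) = 89.883 mg/L
Dose 2 (175 mg at t=9 h): 175·exp(−0.05332·21) = 57.116 mg/L
Dose 3 (420 mg at t=18 h): 420·exp(−0.05332·12) = 221.501 mg/L
Dose 4 (230 mg at t=27 h): 230·exp(−0.05332·3) = 196.001 mg/L
C(30) = 89.883 + 57.116 + 221.501 + 196.001 = 564.501 mg/L

564.501 mg/L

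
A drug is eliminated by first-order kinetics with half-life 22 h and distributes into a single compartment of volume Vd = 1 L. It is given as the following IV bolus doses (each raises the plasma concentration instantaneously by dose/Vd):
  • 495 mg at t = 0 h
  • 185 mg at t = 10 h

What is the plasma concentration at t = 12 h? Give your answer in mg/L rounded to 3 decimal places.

k = ln 2 / 22 = 0.03151 per h
Dose 1 (495 mg at t=0 h): 495·exp(−0.03151·12) = 339.162 mg/L
Dose 2 (185 mg at t=10 h): 185·exp(−0.03151·2) = 173.702 mg/L
C(12) = 339.162 + 173.702 = 512.864 mg/L

512.864 mg/L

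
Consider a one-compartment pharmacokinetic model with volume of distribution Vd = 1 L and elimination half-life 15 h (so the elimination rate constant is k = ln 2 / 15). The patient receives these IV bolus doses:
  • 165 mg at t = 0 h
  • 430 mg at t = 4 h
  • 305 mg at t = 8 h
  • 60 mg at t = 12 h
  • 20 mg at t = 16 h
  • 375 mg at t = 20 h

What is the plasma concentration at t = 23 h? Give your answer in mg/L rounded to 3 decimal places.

k = ln 2 / 15 = 0.04621 per h
Dose 1 (165 mg at t=0 h): 165·exp(−0.04621·23) = 57.004 mg/L
Dose 2 (430 mg at t=4 h): 430·exp(−0.04621·19) = 178.716 mg/L
Dose 3 (305 mg at t=8 h): 305·exp(−0.04621·15) = 152.500 mg/L
Dose 4 (60 mg at t=12 h): 60·exp(−0.04621·11) = 36.091 mg/L
Dose 5 (20 mg at t=16 h): 20·exp(−0.04621·7) = 14.473 mg/L
Dose 6 (375 mg at t=20 h): 375·exp(−0.04621·3) = 326.456 mg/L
C(23) = 57.004 + 178.716 + 152.500 + 36.091 + 14.473 + 326.456 = 765.240 mg/L

765.240 mg/L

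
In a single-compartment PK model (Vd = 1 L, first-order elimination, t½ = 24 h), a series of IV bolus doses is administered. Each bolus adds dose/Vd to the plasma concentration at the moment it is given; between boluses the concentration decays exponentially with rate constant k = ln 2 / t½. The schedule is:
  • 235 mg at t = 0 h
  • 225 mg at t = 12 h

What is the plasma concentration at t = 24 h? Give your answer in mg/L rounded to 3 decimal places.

k = ln 2 / 24 = 0.02888 per h
Dose 1 (235 mg at t=0 h): 235·exp(−0.02888·24) = 117.500 mg/L
Dose 2 (225 mg at t=12 h): 225·exp(−0.02888·12) = 159.099 mg/L
C(24) = 117.500 + 159.099 = 276.599 mg/L

276.599 mg/L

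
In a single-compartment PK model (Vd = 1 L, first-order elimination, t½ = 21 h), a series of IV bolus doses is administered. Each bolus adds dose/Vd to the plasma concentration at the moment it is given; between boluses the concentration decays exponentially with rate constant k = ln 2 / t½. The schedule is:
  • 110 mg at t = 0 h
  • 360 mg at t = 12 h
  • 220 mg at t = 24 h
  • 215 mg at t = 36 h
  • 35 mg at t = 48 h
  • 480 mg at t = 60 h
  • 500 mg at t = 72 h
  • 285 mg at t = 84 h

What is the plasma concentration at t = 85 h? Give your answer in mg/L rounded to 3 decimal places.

932.972 mg/L

k = ln 2 / 21 = 0.03301 per h
Dose 1 (110 mg at t=0 h): 110·exp(−0.03301·85) = 6.652 mg/L
Dose 2 (360 mg at t=12 h): 360·exp(−0.03301·73) = 32.349 mg/L
Dose 3 (220 mg at t=24 h): 220·exp(−0.03301·61) = 29.377 mg/L
Dose 4 (215 mg at t=36 h): 215·exp(−0.03301·49) = 42.661 mg/L
Dose 5 (35 mg at t=48 h): 35·exp(−0.03301·37) = 10.320 mg/L
Dose 6 (480 mg at t=60 h): 480·exp(−0.03301·25) = 210.316 mg/L
Dose 7 (500 mg at t=72 h): 500·exp(−0.03301·13) = 325.550 mg/L
Dose 8 (285 mg at t=84 h): 285·exp(−0.03301·1) = 275.747 mg/L
C(85) = 6.652 + 32.349 + 29.377 + 42.661 + 10.320 + 210.316 + 325.550 + 275.747 = 932.972 mg/L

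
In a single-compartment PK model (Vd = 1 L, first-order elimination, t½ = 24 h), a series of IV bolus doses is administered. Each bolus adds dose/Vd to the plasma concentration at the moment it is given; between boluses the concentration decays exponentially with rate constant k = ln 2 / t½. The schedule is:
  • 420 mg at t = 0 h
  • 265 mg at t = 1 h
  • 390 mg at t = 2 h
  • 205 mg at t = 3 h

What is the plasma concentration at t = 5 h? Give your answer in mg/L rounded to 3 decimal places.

1150.739 mg/L

k = ln 2 / 24 = 0.02888 per h
Dose 1 (420 mg at t=0 h): 420·exp(−0.02888·5) = 363.525 mg/L
Dose 2 (265 mg at t=1 h): 265·exp(−0.02888·4) = 236.088 mg/L
Dose 3 (390 mg at t=2 h): 390·exp(−0.02888·3) = 357.632 mg/L
Dose 4 (205 mg at t=3 h): 205·exp(−0.02888·2) = 193.494 mg/L
C(5) = 363.525 + 236.088 + 357.632 + 193.494 = 1150.739 mg/L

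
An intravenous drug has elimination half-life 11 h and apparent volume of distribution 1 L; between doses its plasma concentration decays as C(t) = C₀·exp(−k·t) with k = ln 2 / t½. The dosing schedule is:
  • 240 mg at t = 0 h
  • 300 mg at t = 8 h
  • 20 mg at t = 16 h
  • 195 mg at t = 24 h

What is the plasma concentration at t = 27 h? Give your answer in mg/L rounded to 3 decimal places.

k = ln 2 / 11 = 0.06301 per h
Dose 1 (240 mg at t=0 h): 240·exp(−0.06301·27) = 43.784 mg/L
Dose 2 (300 mg at t=8 h): 300·exp(−0.06301·19) = 90.607 mg/L
Dose 3 (20 mg at t=16 h): 20·exp(−0.06301·11) = 10.000 mg/L
Dose 4 (195 mg at t=24 h): 195·exp(−0.06301·3) = 161.412 mg/L
C(27) = 43.784 + 90.607 + 10.000 + 161.412 = 305.803 mg/L

305.803 mg/L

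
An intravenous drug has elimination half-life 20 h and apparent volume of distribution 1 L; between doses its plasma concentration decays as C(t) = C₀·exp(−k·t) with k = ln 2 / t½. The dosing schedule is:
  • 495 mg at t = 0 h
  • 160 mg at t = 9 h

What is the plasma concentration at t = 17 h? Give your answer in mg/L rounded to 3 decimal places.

395.876 mg/L

k = ln 2 / 20 = 0.03466 per h
Dose 1 (495 mg at t=0 h): 495·exp(−0.03466·17) = 274.618 mg/L
Dose 2 (160 mg at t=9 h): 160·exp(−0.03466·8) = 121.257 mg/L
C(17) = 274.618 + 121.257 = 395.876 mg/L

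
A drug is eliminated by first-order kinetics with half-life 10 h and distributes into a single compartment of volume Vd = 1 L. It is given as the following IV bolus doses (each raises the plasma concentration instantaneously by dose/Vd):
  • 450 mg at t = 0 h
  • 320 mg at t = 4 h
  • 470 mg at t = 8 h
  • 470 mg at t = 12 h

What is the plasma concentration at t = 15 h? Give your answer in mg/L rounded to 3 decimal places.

979.462 mg/L

k = ln 2 / 10 = 0.06931 per h
Dose 1 (450 mg at t=0 h): 450·exp(−0.06931·15) = 159.099 mg/L
Dose 2 (320 mg at t=4 h): 320·exp(−0.06931·11) = 149.285 mg/L
Dose 3 (470 mg at t=8 h): 470·exp(−0.06931·7) = 289.319 mg/L
Dose 4 (470 mg at t=12 h): 470·exp(−0.06931·3) = 381.759 mg/L
C(15) = 159.099 + 149.285 + 289.319 + 381.759 = 979.462 mg/L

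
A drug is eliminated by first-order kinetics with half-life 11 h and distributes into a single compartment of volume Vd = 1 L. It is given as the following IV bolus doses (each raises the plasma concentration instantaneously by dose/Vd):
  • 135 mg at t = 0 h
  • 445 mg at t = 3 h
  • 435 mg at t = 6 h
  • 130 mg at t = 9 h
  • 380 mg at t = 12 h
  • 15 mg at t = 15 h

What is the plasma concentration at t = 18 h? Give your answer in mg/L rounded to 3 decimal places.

767.083 mg/L

k = ln 2 / 11 = 0.06301 per h
Dose 1 (135 mg at t=0 h): 135·exp(−0.06301·18) = 43.425 mg/L
Dose 2 (445 mg at t=3 h): 445·exp(−0.06301·15) = 172.928 mg/L
Dose 3 (435 mg at t=6 h): 435·exp(−0.06301·12) = 204.217 mg/L
Dose 4 (130 mg at t=9 h): 130·exp(−0.06301·9) = 73.730 mg/L
Dose 5 (380 mg at t=12 h): 380·exp(−0.06301·6) = 260.367 mg/L
Dose 6 (15 mg at t=15 h): 15·exp(−0.06301·3) = 12.416 mg/L
C(18) = 43.425 + 172.928 + 204.217 + 73.730 + 260.367 + 12.416 = 767.083 mg/L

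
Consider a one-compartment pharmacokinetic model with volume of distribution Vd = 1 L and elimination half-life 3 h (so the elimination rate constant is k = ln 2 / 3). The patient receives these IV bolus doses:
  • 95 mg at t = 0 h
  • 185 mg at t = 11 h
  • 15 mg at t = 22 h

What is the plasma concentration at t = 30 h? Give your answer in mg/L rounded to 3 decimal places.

4.749 mg/L

k = ln 2 / 3 = 0.23105 per h
Dose 1 (95 mg at t=0 h): 95·exp(−0.23105·30) = 0.093 mg/L
Dose 2 (185 mg at t=11 h): 185·exp(−0.23105·19) = 2.294 mg/L
Dose 3 (15 mg at t=22 h): 15·exp(−0.23105·8) = 2.362 mg/L
C(30) = 0.093 + 2.294 + 2.362 = 4.749 mg/L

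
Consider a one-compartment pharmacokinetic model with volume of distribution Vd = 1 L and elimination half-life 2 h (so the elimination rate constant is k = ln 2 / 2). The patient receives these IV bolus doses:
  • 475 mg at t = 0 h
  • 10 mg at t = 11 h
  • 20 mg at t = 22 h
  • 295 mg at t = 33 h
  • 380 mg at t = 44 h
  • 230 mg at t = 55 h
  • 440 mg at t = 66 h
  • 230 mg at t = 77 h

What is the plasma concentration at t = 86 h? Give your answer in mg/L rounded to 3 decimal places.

10.599 mg/L

k = ln 2 / 2 = 0.34657 per h
Dose 1 (475 mg at t=0 h): 475·exp(−0.34657·86) = 0.000 mg/L
Dose 2 (10 mg at t=11 h): 10·exp(−0.34657·75) = 0.000 mg/L
Dose 3 (20 mg at t=22 h): 20·exp(−0.34657·64) = 0.000 mg/L
Dose 4 (295 mg at t=33 h): 295·exp(−0.34657·53) = 0.000 mg/L
Dose 5 (380 mg at t=44 h): 380·exp(−0.34657·42) = 0.000 mg/L
Dose 6 (230 mg at t=55 h): 230·exp(−0.34657·31) = 0.005 mg/L
Dose 7 (440 mg at t=66 h): 440·exp(−0.34657·20) = 0.430 mg/L
Dose 8 (230 mg at t=77 h): 230·exp(−0.34657·9) = 10.165 mg/L
C(86) = 0.000 + 0.000 + 0.000 + 0.000 + 0.000 + 0.005 + 0.430 + 10.165 = 10.599 mg/L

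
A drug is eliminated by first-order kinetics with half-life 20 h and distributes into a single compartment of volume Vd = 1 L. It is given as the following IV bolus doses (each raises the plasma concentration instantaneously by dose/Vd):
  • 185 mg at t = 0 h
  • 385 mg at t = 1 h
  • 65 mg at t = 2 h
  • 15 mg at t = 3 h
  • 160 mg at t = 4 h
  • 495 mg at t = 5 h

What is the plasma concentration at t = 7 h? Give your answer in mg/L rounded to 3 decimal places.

k = ln 2 / 20 = 0.03466 per h
Dose 1 (185 mg at t=0 h): 185·exp(−0.03466·7) = 145.148 mg/L
Dose 2 (385 mg at t=1 h): 385·exp(−0.03466·6) = 312.717 mg/L
Dose 3 (65 mg at t=2 h): 65·exp(−0.03466·5) = 54.658 mg/L
Dose 4 (15 mg at t=3 h): 15·exp(−0.03466·4) = 13.058 mg/L
Dose 5 (160 mg at t=4 h): 160·exp(−0.03466·3) = 144.200 mg/L
Dose 6 (495 mg at t=5 h): 495·exp(−0.03466·2) = 461.851 mg/L
C(7) = 145.148 + 312.717 + 54.658 + 13.058 + 144.200 + 461.851 = 1131.633 mg/L

1131.633 mg/L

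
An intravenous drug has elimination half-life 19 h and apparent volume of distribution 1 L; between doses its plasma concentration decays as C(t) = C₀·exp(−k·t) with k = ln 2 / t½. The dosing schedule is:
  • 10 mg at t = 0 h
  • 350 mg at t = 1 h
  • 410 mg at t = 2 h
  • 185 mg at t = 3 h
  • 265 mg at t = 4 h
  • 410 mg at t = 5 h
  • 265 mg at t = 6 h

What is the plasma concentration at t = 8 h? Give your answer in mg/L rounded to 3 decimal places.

k = ln 2 / 19 = 0.03648 per h
Dose 1 (10 mg at t=0 h): 10·exp(−0.03648·8) = 7.469 mg/L
Dose 2 (350 mg at t=1 h): 350·exp(−0.03648·7) = 271.120 mg/L
Dose 3 (410 mg at t=2 h): 410·exp(−0.03648·6) = 329.399 mg/L
Dose 4 (185 mg at t=3 h): 185·exp(−0.03648·5) = 154.153 mg/L
Dose 5 (265 mg at t=4 h): 265·exp(−0.03648·4) = 229.019 mg/L
Dose 6 (410 mg at t=5 h): 410·exp(−0.03648·3) = 367.496 mg/L
Dose 7 (265 mg at t=6 h): 265·exp(−0.03648·2) = 246.353 mg/L
C(8) = 7.469 + 271.120 + 329.399 + 154.153 + 229.019 + 367.496 + 246.353 = 1605.010 mg/L

1605.010 mg/L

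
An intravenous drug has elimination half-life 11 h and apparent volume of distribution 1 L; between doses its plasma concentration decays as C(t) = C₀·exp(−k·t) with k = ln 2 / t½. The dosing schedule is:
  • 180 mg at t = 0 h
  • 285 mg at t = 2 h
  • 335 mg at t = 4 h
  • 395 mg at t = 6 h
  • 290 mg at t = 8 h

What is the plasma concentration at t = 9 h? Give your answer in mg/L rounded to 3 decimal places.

k = ln 2 / 11 = 0.06301 per h
Dose 1 (180 mg at t=0 h): 180·exp(−0.06301·9) = 102.088 mg/L
Dose 2 (285 mg at t=2 h): 285·exp(−0.06301·7) = 183.350 mg/L
Dose 3 (335 mg at t=4 h): 335·exp(−0.06301·5) = 244.463 mg/L
Dose 4 (395 mg at t=6 h): 395·exp(−0.06301·3) = 326.963 mg/L
Dose 5 (290 mg at t=8 h): 290·exp(−0.06301·1) = 272.290 mg/L
C(9) = 102.088 + 183.350 + 244.463 + 326.963 + 272.290 = 1129.153 mg/L

1129.153 mg/L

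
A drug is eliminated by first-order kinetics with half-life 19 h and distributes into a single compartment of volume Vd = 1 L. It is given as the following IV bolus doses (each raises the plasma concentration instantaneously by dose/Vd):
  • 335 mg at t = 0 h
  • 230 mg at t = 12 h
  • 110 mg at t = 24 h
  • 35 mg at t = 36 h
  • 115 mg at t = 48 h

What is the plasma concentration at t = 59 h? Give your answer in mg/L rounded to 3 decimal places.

203.127 mg/L

k = ln 2 / 19 = 0.03648 per h
Dose 1 (335 mg at t=0 h): 335·exp(−0.03648·59) = 38.928 mg/L
Dose 2 (230 mg at t=12 h): 230·exp(−0.03648·47) = 41.407 mg/L
Dose 3 (110 mg at t=24 h): 110·exp(−0.03648·35) = 30.681 mg/L
Dose 4 (35 mg at t=36 h): 35·exp(−0.03648·23) = 15.124 mg/L
Dose 5 (115 mg at t=48 h): 115·exp(−0.03648·11) = 76.987 mg/L
C(59) = 38.928 + 41.407 + 30.681 + 15.124 + 76.987 = 203.127 mg/L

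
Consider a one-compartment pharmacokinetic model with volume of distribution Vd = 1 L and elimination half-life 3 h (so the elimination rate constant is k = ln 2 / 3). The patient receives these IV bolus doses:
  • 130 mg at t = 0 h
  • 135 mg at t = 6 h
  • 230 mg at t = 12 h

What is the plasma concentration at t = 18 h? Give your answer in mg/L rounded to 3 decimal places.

67.969 mg/L

k = ln 2 / 3 = 0.23105 per h
Dose 1 (130 mg at t=0 h): 130·exp(−0.23105·18) = 2.031 mg/L
Dose 2 (135 mg at t=6 h): 135·exp(−0.23105·12) = 8.438 mg/L
Dose 3 (230 mg at t=12 h): 230·exp(−0.23105·6) = 57.500 mg/L
C(18) = 2.031 + 8.438 + 57.500 = 67.969 mg/L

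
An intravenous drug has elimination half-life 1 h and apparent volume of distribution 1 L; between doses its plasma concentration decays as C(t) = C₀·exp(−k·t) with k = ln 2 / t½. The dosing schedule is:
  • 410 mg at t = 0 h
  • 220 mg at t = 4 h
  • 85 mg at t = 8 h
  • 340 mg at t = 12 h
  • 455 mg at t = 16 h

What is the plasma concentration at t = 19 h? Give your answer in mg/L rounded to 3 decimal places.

59.580 mg/L

k = ln 2 / 1 = 0.69315 per h
Dose 1 (410 mg at t=0 h): 410·exp(−0.69315·19) = 0.001 mg/L
Dose 2 (220 mg at t=4 h): 220·exp(−0.69315·15) = 0.007 mg/L
Dose 3 (85 mg at t=8 h): 85·exp(−0.69315·11) = 0.042 mg/L
Dose 4 (340 mg at t=12 h): 340·exp(−0.69315·7) = 2.656 mg/L
Dose 5 (455 mg at t=16 h): 455·exp(−0.69315·3) = 56.875 mg/L
C(19) = 0.001 + 0.007 + 0.042 + 2.656 + 56.875 = 59.580 mg/L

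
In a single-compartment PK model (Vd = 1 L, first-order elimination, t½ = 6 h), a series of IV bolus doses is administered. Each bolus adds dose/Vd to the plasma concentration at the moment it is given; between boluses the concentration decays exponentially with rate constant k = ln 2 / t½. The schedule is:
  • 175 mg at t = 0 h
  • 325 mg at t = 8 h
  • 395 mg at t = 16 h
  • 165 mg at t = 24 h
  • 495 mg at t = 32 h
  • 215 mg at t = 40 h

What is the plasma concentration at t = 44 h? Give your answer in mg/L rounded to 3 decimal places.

297.277 mg/L

k = ln 2 / 6 = 0.11552 per h
Dose 1 (175 mg at t=0 h): 175·exp(−0.11552·44) = 1.085 mg/L
Dose 2 (325 mg at t=8 h): 325·exp(−0.11552·36) = 5.078 mg/L
Dose 3 (395 mg at t=16 h): 395·exp(−0.11552·28) = 15.552 mg/L
Dose 4 (165 mg at t=24 h): 165·exp(−0.11552·20) = 16.370 mg/L
Dose 5 (495 mg at t=32 h): 495·exp(−0.11552·12) = 123.750 mg/L
Dose 6 (215 mg at t=40 h): 215·exp(−0.11552·4) = 135.442 mg/L
C(44) = 1.085 + 5.078 + 15.552 + 16.370 + 123.750 + 135.442 = 297.277 mg/L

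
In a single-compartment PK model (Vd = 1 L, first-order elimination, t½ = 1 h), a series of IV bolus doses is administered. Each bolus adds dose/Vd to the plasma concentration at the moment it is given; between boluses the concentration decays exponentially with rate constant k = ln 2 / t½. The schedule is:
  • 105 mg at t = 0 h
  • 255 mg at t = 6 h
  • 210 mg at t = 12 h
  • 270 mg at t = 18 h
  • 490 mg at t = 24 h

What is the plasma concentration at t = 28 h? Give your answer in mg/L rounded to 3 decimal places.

30.892 mg/L

k = ln 2 / 1 = 0.69315 per h
Dose 1 (105 mg at t=0 h): 105·exp(−0.69315·28) = 0.000 mg/L
Dose 2 (255 mg at t=6 h): 255·exp(−0.69315·22) = 0.000 mg/L
Dose 3 (210 mg at t=12 h): 210·exp(−0.69315·16) = 0.003 mg/L
Dose 4 (270 mg at t=18 h): 270·exp(−0.69315·10) = 0.264 mg/L
Dose 5 (490 mg at t=24 h): 490·exp(−0.69315·4) = 30.625 mg/L
C(28) = 0.000 + 0.000 + 0.003 + 0.264 + 30.625 = 30.892 mg/L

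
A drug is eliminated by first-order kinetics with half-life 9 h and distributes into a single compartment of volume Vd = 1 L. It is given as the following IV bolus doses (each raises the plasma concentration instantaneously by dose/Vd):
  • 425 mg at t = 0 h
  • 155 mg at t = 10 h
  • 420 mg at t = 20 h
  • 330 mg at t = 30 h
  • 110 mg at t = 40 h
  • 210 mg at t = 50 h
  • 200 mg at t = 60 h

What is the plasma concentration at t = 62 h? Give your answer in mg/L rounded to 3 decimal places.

326.010 mg/L

k = ln 2 / 9 = 0.07702 per h
Dose 1 (425 mg at t=0 h): 425·exp(−0.07702·62) = 3.586 mg/L
Dose 2 (155 mg at t=10 h): 155·exp(−0.07702·52) = 2.825 mg/L
Dose 3 (420 mg at t=20 h): 420·exp(−0.07702·42) = 16.536 mg/L
Dose 4 (330 mg at t=30 h): 330·exp(−0.07702·32) = 28.066 mg/L
Dose 5 (110 mg at t=40 h): 110·exp(−0.07702·22) = 20.209 mg/L
Dose 6 (210 mg at t=50 h): 210·exp(−0.07702·12) = 83.339 mg/L
Dose 7 (200 mg at t=60 h): 200·exp(−0.07702·2) = 171.449 mg/L
C(62) = 3.586 + 2.825 + 16.536 + 28.066 + 20.209 + 83.339 + 171.449 = 326.010 mg/L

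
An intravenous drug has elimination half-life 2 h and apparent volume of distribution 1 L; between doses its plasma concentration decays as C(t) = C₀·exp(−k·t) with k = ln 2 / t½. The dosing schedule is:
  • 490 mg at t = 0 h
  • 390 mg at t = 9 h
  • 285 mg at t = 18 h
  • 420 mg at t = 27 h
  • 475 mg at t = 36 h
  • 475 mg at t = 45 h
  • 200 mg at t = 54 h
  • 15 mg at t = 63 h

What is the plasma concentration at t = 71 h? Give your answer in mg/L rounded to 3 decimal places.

1.551 mg/L

k = ln 2 / 2 = 0.34657 per h
Dose 1 (490 mg at t=0 h): 490·exp(−0.34657·71) = 0.000 mg/L
Dose 2 (390 mg at t=9 h): 390·exp(−0.34657·62) = 0.000 mg/L
Dose 3 (285 mg at t=18 h): 285·exp(−0.34657·53) = 0.000 mg/L
Dose 4 (420 mg at t=27 h): 420·exp(−0.34657·44) = 0.000 mg/L
Dose 5 (475 mg at t=36 h): 475·exp(−0.34657·35) = 0.003 mg/L
Dose 6 (475 mg at t=45 h): 475·exp(−0.34657·26) = 0.058 mg/L
Dose 7 (200 mg at t=54 h): 200·exp(−0.34657·17) = 0.552 mg/L
Dose 8 (15 mg at t=63 h): 15·exp(−0.34657·8) = 0.938 mg/L
C(71) = 0.000 + 0.000 + 0.000 + 0.000 + 0.003 + 0.058 + 0.552 + 0.938 = 1.551 mg/L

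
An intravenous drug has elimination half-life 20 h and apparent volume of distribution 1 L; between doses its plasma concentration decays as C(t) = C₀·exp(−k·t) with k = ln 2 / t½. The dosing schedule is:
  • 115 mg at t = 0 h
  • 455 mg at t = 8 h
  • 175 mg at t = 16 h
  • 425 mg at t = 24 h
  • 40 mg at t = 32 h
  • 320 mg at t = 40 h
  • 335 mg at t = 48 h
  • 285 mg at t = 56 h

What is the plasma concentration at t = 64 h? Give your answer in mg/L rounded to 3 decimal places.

k = ln 2 / 20 = 0.03466 per h
Dose 1 (115 mg at t=0 h): 115·exp(−0.03466·64) = 12.514 mg/L
Dose 2 (455 mg at t=8 h): 455·exp(−0.03466·56) = 65.332 mg/L
Dose 3 (175 mg at t=16 h): 175·exp(−0.03466·48) = 33.156 mg/L
Dose 4 (425 mg at t=24 h): 425·exp(−0.03466·40) = 106.250 mg/L
Dose 5 (40 mg at t=32 h): 40·exp(−0.03466·32) = 13.195 mg/L
Dose 6 (320 mg at t=40 h): 320·exp(−0.03466·24) = 139.288 mg/L
Dose 7 (335 mg at t=48 h): 335·exp(−0.03466·16) = 192.407 mg/L
Dose 8 (285 mg at t=56 h): 285·exp(−0.03466·8) = 215.990 mg/L
C(64) = 12.514 + 65.332 + 33.156 + 106.250 + 13.195 + 139.288 + 192.407 + 215.990 = 778.132 mg/L

778.132 mg/L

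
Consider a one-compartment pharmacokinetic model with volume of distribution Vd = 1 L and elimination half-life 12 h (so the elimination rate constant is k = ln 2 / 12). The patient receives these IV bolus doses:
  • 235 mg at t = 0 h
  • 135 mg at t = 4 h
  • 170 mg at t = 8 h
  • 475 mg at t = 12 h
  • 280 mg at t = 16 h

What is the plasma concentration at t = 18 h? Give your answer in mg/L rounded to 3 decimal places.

823.957 mg/L

k = ln 2 / 12 = 0.05776 per h
Dose 1 (235 mg at t=0 h): 235·exp(−0.05776·18) = 83.085 mg/L
Dose 2 (135 mg at t=4 h): 135·exp(−0.05776·14) = 60.136 mg/L
Dose 3 (170 mg at t=8 h): 170·exp(−0.05776·10) = 95.409 mg/L
Dose 4 (475 mg at t=12 h): 475·exp(−0.05776·6) = 335.876 mg/L
Dose 5 (280 mg at t=16 h): 280·exp(−0.05776·2) = 249.452 mg/L
C(18) = 83.085 + 60.136 + 95.409 + 335.876 + 249.452 = 823.957 mg/L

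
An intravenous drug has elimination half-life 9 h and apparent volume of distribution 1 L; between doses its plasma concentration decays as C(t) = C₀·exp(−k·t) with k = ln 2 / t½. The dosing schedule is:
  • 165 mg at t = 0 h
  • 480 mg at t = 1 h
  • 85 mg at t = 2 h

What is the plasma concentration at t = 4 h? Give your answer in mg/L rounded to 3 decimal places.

k = ln 2 / 9 = 0.07702 per h
Dose 1 (165 mg at t=0 h): 165·exp(−0.07702·4) = 121.253 mg/L
Dose 2 (480 mg at t=1 h): 480·exp(−0.07702·3) = 380.976 mg/L
Dose 3 (85 mg at t=2 h): 85·exp(−0.07702·2) = 72.866 mg/L
C(4) = 121.253 + 380.976 + 72.866 = 575.095 mg/L

575.095 mg/L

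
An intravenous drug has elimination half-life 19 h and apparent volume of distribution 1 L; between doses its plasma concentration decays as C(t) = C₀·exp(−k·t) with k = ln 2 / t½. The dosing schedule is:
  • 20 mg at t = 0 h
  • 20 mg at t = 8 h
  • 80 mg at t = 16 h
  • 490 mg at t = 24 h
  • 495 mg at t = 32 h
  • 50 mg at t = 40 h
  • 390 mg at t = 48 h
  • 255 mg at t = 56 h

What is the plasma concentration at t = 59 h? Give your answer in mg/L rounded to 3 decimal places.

k = ln 2 / 19 = 0.03648 per h
Dose 1 (20 mg at t=0 h): 20·exp(−0.03648·59) = 2.324 mg/L
Dose 2 (20 mg at t=8 h): 20·exp(−0.03648·51) = 3.112 mg/L
Dose 3 (80 mg at t=16 h): 80·exp(−0.03648·43) = 16.665 mg/L
Dose 4 (490 mg at t=24 h): 490·exp(−0.03648·35) = 136.668 mg/L
Dose 5 (495 mg at t=32 h): 495·exp(−0.03648·27) = 184.853 mg/L
Dose 6 (50 mg at t=40 h): 50·exp(−0.03648·19) = 25.000 mg/L
Dose 7 (390 mg at t=48 h): 390·exp(−0.03648·11) = 261.086 mg/L
Dose 8 (255 mg at t=56 h): 255·exp(−0.03648·3) = 228.565 mg/L
C(59) = 2.324 + 3.112 + 16.665 + 136.668 + 184.853 + 25.000 + 261.086 + 228.565 = 858.273 mg/L

858.273 mg/L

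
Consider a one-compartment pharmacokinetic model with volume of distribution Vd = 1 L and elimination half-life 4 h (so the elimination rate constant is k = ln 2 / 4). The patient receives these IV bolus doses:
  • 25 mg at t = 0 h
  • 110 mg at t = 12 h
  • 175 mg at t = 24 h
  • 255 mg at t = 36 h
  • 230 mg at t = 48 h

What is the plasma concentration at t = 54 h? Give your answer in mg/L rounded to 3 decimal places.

k = ln 2 / 4 = 0.17329 per h
Dose 1 (25 mg at t=0 h): 25·exp(−0.17329·54) = 0.002 mg/L
Dose 2 (110 mg at t=12 h): 110·exp(−0.17329·42) = 0.076 mg/L
Dose 3 (175 mg at t=24 h): 175·exp(−0.17329·30) = 0.967 mg/L
Dose 4 (255 mg at t=36 h): 255·exp(−0.17329·18) = 11.270 mg/L
Dose 5 (230 mg at t=48 h): 230·exp(−0.17329·6) = 81.317 mg/L
C(54) = 0.002 + 0.076 + 0.967 + 11.270 + 81.317 = 93.632 mg/L

93.632 mg/L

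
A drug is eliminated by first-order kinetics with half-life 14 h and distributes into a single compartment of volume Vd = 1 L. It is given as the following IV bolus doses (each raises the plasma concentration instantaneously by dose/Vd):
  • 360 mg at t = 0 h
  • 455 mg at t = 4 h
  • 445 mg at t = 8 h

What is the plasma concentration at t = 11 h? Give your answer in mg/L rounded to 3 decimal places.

k = ln 2 / 14 = 0.04951 per h
Dose 1 (360 mg at t=0 h): 360·exp(−0.04951·11) = 208.823 mg/L
Dose 2 (455 mg at t=4 h): 455·exp(−0.04951·7) = 321.734 mg/L
Dose 3 (445 mg at t=8 h): 445·exp(−0.04951·3) = 383.578 mg/L
C(11) = 208.823 + 321.734 + 383.578 = 914.135 mg/L

914.135 mg/L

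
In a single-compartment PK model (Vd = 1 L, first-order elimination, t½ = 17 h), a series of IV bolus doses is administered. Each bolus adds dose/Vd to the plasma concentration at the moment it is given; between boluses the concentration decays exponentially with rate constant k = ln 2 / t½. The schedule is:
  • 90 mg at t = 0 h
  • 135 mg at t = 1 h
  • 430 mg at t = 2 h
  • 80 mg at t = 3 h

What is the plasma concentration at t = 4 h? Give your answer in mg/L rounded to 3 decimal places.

669.043 mg/L

k = ln 2 / 17 = 0.04077 per h
Dose 1 (90 mg at t=0 h): 90·exp(−0.04077·4) = 76.456 mg/L
Dose 2 (135 mg at t=1 h): 135·exp(−0.04077·3) = 119.457 mg/L
Dose 3 (430 mg at t=2 h): 430·exp(−0.04077·2) = 396.327 mg/L
Dose 4 (80 mg at t=3 h): 80·exp(−0.04077·1) = 76.804 mg/L
C(4) = 76.456 + 119.457 + 396.327 + 76.804 = 669.043 mg/L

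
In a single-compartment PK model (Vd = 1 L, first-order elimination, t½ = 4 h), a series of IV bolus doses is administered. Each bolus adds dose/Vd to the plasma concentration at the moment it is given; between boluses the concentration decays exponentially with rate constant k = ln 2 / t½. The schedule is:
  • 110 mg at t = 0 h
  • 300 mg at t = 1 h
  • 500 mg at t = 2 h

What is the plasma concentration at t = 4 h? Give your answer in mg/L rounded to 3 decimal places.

k = ln 2 / 4 = 0.17329 per h
Dose 1 (110 mg at t=0 h): 110·exp(−0.17329·4) = 55.000 mg/L
Dose 2 (300 mg at t=1 h): 300·exp(−0.17329·3) = 178.381 mg/L
Dose 3 (500 mg at t=2 h): 500·exp(−0.17329·2) = 353.553 mg/L
C(4) = 55.000 + 178.381 + 353.553 = 586.934 mg/L

586.934 mg/L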